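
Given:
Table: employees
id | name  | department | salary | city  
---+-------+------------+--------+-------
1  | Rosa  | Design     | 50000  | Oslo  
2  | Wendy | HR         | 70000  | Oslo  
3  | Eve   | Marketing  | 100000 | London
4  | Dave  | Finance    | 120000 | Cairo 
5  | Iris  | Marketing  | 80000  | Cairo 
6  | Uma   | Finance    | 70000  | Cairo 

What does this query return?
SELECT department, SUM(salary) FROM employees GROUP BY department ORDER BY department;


Summing salary within each department:
  Design: 50000 = 50000
  Finance: 120000 + 70000 = 190000
  HR: 70000 = 70000
  Marketing: 100000 + 80000 = 180000


4 groups:
Design, 50000
Finance, 190000
HR, 70000
Marketing, 180000


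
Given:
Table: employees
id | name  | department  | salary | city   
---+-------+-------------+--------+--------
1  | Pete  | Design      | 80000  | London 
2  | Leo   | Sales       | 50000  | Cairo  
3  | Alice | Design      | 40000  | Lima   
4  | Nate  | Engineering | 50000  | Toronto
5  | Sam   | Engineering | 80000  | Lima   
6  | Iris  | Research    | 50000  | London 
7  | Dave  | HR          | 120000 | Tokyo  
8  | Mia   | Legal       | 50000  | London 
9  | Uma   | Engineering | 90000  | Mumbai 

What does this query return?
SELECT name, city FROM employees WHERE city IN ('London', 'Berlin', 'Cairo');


Filtering: city IN ('London', 'Berlin', 'Cairo')
Matching: 4 rows

4 rows:
Pete, London
Leo, Cairo
Iris, London
Mia, London


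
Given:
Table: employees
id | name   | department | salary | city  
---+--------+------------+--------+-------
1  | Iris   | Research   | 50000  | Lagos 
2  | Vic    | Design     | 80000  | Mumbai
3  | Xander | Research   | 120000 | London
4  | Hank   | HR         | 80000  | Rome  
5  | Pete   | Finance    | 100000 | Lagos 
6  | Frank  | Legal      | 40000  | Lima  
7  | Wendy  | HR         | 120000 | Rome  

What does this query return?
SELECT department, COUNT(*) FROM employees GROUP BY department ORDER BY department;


Assigning each row to its department group:
  Iris -> Research
  Vic -> Design
  Xander -> Research
  Hank -> HR
  Pete -> Finance
  Frank -> Legal
  Wendy -> HR


5 groups:
Design, 1
Finance, 1
HR, 2
Legal, 1
Research, 2


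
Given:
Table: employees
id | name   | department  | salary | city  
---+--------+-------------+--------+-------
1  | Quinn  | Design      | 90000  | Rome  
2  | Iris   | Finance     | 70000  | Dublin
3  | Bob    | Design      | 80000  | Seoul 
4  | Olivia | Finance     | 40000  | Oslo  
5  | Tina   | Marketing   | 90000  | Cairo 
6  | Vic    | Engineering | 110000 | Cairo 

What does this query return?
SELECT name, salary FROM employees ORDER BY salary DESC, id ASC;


Sorting by salary DESC, then id ASC for ties

6 rows:
Vic, 110000
Quinn, 90000
Tina, 90000
Bob, 80000
Iris, 70000
Olivia, 40000


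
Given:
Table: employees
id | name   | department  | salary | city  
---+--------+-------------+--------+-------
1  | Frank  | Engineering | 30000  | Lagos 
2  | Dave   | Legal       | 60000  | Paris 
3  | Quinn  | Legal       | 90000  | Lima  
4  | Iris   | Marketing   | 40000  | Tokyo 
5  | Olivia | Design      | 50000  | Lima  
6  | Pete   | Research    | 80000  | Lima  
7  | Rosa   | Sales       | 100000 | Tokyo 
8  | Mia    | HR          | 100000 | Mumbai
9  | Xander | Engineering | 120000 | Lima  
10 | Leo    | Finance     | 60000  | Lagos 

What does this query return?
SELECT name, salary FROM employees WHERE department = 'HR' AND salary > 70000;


Filtering: department = 'HR' AND salary > 70000
Matching: 1 rows

1 rows:
Mia, 100000


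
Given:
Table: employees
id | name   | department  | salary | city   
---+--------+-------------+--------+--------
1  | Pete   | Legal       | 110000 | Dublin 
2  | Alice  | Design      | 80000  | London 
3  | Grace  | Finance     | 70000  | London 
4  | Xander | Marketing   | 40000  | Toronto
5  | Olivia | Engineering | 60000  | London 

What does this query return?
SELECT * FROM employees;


SELECT * returns all 5 rows with all columns

5 rows:
1, Pete, Legal, 110000, Dublin
2, Alice, Design, 80000, London
3, Grace, Finance, 70000, London
4, Xander, Marketing, 40000, Toronto
5, Olivia, Engineering, 60000, London


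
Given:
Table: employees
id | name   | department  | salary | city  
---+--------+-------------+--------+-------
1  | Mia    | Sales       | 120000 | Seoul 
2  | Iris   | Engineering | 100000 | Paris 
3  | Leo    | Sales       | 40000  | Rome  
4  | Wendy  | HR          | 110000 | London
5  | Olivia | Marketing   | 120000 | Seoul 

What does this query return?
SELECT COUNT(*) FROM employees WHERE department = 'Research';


Counting rows where department = 'Research'


0


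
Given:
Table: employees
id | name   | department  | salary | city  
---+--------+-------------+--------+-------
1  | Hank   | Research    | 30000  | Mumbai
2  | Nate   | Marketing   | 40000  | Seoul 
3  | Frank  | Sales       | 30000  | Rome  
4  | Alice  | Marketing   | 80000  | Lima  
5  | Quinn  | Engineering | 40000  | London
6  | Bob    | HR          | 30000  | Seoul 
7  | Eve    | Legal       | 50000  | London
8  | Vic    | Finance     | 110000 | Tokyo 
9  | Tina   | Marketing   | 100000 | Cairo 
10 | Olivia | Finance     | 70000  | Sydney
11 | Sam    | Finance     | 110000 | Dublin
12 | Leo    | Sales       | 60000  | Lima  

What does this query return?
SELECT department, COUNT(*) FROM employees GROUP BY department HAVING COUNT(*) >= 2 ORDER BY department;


Groups with count >= 2:
  Finance: 3 -> PASS
  Marketing: 3 -> PASS
  Sales: 2 -> PASS
  Engineering: 1 -> filtered out
  HR: 1 -> filtered out
  Legal: 1 -> filtered out
  Research: 1 -> filtered out


3 groups:
Finance, 3
Marketing, 3
Sales, 2


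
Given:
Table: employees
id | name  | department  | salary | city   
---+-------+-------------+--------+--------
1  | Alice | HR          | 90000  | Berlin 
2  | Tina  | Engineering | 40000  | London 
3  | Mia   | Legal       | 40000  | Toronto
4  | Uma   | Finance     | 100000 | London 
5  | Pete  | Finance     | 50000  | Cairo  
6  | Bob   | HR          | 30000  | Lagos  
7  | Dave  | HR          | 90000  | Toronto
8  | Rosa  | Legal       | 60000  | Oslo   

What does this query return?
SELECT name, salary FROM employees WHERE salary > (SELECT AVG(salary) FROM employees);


Subquery: AVG(salary) = 62500.0
Filtering: salary > 62500.0
  Alice (90000) -> MATCH
  Uma (100000) -> MATCH
  Dave (90000) -> MATCH


3 rows:
Alice, 90000
Uma, 100000
Dave, 90000


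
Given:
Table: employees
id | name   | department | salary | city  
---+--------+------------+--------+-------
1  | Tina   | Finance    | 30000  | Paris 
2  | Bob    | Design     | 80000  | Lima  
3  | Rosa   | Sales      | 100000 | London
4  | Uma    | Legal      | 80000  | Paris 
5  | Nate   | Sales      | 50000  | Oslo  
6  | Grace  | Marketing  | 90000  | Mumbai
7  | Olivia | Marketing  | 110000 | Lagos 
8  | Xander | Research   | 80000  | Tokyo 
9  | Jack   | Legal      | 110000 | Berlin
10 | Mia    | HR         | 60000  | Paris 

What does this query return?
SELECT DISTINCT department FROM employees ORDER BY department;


All 'department' values (row order): Finance, Design, Sales, Legal, Sales, Marketing, Marketing, Research, Legal, HR
Removing duplicates leaves 7 unique value(s).

7 values:
Design
Finance
HR
Legal
Marketing
Research
Sales


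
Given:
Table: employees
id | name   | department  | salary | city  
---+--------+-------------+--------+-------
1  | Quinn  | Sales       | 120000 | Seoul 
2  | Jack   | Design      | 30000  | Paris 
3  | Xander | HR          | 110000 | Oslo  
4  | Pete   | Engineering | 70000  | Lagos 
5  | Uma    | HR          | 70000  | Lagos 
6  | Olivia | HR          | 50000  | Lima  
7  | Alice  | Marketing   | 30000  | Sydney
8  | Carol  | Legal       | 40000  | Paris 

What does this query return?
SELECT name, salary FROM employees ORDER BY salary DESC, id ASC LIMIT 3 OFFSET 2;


Sort by salary DESC (id ASC tiebreak), then skip 2 and take 3
Rows 3 through 5

3 rows:
Pete, 70000
Uma, 70000
Olivia, 50000


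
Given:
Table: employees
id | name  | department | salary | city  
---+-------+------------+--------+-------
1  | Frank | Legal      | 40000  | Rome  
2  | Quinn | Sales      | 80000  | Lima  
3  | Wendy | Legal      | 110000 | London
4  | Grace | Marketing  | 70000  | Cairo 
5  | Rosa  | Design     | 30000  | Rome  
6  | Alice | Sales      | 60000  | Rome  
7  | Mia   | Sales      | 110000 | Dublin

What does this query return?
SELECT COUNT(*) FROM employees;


COUNT(*) counts all rows

7


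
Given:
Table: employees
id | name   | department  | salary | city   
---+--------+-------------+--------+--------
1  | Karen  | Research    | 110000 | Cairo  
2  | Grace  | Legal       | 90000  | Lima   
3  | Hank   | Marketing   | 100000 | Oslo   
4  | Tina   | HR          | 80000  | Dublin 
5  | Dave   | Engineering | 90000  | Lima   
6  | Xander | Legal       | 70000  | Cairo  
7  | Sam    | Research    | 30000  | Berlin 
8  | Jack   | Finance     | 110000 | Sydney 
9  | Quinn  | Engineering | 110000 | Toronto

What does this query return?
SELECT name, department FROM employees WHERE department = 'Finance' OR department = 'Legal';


Filtering: department = 'Finance' OR 'Legal'
Matching: 3 rows

3 rows:
Grace, Legal
Xander, Legal
Jack, Finance


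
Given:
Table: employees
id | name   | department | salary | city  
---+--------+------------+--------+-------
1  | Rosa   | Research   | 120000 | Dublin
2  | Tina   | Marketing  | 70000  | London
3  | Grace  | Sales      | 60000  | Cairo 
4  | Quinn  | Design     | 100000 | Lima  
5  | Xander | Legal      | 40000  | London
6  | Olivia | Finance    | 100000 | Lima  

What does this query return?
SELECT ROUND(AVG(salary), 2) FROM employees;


SUM(salary) = 490000
COUNT = 6
ROUND(AVG, 2) = ROUND(490000 / 6, 2) = 81666.67

81666.67


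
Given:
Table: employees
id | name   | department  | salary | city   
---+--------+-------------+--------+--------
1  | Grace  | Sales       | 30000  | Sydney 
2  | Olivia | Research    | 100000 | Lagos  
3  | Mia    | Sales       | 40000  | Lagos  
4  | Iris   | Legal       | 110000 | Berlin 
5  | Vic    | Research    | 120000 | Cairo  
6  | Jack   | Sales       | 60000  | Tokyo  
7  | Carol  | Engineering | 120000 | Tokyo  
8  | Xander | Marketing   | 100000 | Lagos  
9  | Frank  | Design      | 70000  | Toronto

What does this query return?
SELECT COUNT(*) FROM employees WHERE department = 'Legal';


Counting rows where department = 'Legal'
  Iris -> MATCH


1


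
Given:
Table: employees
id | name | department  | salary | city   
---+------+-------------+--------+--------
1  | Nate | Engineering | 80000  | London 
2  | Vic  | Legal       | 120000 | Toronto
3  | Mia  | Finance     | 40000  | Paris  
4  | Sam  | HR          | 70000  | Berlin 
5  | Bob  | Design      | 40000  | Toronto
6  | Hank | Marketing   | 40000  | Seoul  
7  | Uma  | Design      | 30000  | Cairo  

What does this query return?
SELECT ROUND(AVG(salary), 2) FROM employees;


SUM(salary) = 420000
COUNT = 7
ROUND(AVG, 2) = ROUND(420000 / 7, 2) = 60000.0

60000.0


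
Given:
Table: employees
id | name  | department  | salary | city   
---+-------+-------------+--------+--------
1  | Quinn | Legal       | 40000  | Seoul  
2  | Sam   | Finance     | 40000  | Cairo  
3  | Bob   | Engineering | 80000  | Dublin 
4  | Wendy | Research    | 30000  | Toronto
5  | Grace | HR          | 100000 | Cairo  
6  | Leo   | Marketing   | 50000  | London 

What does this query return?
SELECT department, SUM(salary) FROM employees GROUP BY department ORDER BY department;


Summing salary within each department:
  Engineering: 80000 = 80000
  Finance: 40000 = 40000
  HR: 100000 = 100000
  Legal: 40000 = 40000
  Marketing: 50000 = 50000
  Research: 30000 = 30000


6 groups:
Engineering, 80000
Finance, 40000
HR, 100000
Legal, 40000
Marketing, 50000
Research, 30000


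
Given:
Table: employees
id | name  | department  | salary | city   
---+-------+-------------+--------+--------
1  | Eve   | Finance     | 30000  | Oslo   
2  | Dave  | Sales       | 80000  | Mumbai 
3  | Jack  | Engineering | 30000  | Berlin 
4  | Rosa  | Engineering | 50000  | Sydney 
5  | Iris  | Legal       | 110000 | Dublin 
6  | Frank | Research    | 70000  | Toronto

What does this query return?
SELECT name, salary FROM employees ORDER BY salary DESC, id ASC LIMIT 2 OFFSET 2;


Sort by salary DESC (id ASC tiebreak), then skip 2 and take 2
Rows 3 through 4

2 rows:
Frank, 70000
Rosa, 50000


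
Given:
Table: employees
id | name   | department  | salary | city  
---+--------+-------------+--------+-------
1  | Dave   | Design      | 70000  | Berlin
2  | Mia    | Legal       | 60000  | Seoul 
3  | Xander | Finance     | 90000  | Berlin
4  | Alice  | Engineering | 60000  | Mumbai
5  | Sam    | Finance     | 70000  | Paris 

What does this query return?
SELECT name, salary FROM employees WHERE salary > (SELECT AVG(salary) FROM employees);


Subquery: AVG(salary) = 70000.0
Filtering: salary > 70000.0
  Xander (90000) -> MATCH


1 rows:
Xander, 90000


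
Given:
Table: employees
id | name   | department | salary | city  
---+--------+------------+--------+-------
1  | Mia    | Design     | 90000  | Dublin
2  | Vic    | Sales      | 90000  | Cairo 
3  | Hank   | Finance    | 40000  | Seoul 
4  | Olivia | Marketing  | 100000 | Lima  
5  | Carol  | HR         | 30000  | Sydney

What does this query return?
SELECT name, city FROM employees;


Projecting columns: name, city

5 rows:
Mia, Dublin
Vic, Cairo
Hank, Seoul
Olivia, Lima
Carol, Sydney


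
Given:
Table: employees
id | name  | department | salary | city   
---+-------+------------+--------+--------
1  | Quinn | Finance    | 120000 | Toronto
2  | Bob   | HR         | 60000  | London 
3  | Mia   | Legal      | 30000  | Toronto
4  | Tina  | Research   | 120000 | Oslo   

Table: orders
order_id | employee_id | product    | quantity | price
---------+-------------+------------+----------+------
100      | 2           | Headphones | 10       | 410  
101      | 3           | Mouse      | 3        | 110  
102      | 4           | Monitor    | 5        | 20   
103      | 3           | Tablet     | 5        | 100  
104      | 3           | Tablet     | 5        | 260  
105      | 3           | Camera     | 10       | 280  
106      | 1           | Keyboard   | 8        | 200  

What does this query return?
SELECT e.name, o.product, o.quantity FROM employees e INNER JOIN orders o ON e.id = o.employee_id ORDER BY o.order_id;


Joining employees.id = orders.employee_id:
  employee Bob (id=2) -> order Headphones
  employee Mia (id=3) -> order Mouse
  employee Tina (id=4) -> order Monitor
  employee Mia (id=3) -> order Tablet
  employee Mia (id=3) -> order Tablet
  employee Mia (id=3) -> order Camera
  employee Quinn (id=1) -> order Keyboard


7 rows:
Bob, Headphones, 10
Mia, Mouse, 3
Tina, Monitor, 5
Mia, Tablet, 5
Mia, Tablet, 5
Mia, Camera, 10
Quinn, Keyboard, 8


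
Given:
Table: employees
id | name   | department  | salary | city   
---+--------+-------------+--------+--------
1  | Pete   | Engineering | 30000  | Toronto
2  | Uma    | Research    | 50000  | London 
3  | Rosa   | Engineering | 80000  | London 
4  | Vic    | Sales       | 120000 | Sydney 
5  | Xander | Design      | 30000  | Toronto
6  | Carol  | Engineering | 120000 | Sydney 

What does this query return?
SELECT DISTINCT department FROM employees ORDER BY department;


All 'department' values (row order): Engineering, Research, Engineering, Sales, Design, Engineering
Removing duplicates leaves 4 unique value(s).

4 values:
Design
Engineering
Research
Sales


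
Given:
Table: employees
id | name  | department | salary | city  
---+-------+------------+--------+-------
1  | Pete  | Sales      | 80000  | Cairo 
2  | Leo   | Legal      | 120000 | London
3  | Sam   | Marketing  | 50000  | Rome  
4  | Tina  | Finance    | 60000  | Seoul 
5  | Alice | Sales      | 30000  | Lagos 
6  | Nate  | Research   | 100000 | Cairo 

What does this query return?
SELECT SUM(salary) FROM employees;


SUM(salary) = 80000 + 120000 + 50000 + 60000 + 30000 + 100000 = 440000

440000


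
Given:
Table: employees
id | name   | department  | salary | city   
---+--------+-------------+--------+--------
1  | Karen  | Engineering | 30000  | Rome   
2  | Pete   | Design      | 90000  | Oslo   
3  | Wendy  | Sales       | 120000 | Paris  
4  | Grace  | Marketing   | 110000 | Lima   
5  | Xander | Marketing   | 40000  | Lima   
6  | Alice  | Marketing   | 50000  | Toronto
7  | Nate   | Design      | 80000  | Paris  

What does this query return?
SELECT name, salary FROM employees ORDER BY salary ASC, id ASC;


Sorting by salary ASC, then id ASC for ties

7 rows:
Karen, 30000
Xander, 40000
Alice, 50000
Nate, 80000
Pete, 90000
Grace, 110000
Wendy, 120000


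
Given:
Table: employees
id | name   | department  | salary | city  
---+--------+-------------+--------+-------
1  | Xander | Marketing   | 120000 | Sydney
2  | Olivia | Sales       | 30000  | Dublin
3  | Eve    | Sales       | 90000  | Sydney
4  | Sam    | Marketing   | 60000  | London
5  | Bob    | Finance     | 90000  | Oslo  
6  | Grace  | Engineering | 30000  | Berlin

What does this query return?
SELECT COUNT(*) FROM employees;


COUNT(*) counts all rows

6


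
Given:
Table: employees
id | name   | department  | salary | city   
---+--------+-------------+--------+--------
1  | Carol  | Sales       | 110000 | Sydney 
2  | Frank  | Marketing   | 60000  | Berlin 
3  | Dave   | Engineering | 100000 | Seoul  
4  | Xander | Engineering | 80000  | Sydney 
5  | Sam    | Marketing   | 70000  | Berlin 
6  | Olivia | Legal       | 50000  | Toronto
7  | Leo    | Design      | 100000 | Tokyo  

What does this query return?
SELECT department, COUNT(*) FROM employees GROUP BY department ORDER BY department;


Assigning each row to its department group:
  Carol -> Sales
  Frank -> Marketing
  Dave -> Engineering
  Xander -> Engineering
  Sam -> Marketing
  Olivia -> Legal
  Leo -> Design


5 groups:
Design, 1
Engineering, 2
Legal, 1
Marketing, 2
Sales, 1


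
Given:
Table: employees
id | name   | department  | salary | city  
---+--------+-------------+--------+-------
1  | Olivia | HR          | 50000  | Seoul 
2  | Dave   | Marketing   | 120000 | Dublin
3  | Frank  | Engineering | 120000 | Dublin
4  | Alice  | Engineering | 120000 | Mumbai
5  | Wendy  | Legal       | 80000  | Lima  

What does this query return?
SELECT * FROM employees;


SELECT * returns all 5 rows with all columns

5 rows:
1, Olivia, HR, 50000, Seoul
2, Dave, Marketing, 120000, Dublin
3, Frank, Engineering, 120000, Dublin
4, Alice, Engineering, 120000, Mumbai
5, Wendy, Legal, 80000, Lima


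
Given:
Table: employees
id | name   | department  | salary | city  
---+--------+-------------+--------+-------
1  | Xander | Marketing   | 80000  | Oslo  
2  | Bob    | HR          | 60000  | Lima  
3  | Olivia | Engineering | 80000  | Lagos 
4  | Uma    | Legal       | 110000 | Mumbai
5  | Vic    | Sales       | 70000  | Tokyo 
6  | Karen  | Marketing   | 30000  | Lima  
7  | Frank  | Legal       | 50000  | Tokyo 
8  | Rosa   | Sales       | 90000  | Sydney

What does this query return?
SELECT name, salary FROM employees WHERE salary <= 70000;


Filtering: salary <= 70000
Matching: 4 rows

4 rows:
Bob, 60000
Vic, 70000
Karen, 30000
Frank, 50000


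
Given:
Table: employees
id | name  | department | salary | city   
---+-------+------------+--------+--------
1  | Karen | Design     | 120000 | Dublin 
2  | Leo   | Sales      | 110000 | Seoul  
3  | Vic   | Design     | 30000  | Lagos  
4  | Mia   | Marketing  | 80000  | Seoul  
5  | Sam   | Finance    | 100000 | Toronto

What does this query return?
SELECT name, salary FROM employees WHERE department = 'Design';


Filtering: department = 'Design'
Matching rows: 2

2 rows:
Karen, 120000
Vic, 30000


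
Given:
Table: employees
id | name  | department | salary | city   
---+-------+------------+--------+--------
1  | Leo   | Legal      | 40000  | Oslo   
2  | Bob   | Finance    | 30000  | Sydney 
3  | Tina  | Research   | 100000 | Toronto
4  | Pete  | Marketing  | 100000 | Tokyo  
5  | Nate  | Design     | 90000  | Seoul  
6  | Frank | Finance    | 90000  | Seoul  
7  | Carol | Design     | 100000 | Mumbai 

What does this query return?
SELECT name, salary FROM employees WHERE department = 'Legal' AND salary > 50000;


Filtering: department = 'Legal' AND salary > 50000
Matching: 0 rows

Empty result set (0 rows)


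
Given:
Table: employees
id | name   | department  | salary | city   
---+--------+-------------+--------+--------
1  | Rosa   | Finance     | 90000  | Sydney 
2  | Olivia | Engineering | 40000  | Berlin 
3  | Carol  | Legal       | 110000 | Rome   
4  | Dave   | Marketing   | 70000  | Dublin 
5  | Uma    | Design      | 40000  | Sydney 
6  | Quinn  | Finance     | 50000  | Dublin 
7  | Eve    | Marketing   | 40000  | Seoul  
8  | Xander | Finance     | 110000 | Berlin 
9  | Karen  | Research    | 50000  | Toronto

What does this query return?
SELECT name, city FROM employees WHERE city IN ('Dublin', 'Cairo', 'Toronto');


Filtering: city IN ('Dublin', 'Cairo', 'Toronto')
Matching: 3 rows

3 rows:
Dave, Dublin
Quinn, Dublin
Karen, Toronto


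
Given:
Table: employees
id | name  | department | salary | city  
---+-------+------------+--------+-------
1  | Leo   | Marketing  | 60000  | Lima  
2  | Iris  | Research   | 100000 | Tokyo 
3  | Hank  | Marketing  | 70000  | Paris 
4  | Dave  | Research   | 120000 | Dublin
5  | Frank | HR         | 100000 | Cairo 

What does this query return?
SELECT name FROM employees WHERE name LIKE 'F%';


LIKE 'F%' matches names starting with 'F'
Matching: 1

1 rows:
Frank


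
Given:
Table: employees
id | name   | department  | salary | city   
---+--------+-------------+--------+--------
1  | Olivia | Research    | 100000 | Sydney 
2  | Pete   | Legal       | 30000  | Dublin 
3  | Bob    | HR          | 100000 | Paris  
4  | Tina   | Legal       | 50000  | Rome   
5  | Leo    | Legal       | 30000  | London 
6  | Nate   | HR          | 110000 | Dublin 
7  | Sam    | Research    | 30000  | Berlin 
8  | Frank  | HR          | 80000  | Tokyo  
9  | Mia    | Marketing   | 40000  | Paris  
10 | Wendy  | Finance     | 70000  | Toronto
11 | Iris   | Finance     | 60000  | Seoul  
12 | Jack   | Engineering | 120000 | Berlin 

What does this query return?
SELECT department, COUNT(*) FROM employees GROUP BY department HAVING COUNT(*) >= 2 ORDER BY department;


Groups with count >= 2:
  Finance: 2 -> PASS
  HR: 3 -> PASS
  Legal: 3 -> PASS
  Research: 2 -> PASS
  Engineering: 1 -> filtered out
  Marketing: 1 -> filtered out


4 groups:
Finance, 2
HR, 3
Legal, 3
Research, 2


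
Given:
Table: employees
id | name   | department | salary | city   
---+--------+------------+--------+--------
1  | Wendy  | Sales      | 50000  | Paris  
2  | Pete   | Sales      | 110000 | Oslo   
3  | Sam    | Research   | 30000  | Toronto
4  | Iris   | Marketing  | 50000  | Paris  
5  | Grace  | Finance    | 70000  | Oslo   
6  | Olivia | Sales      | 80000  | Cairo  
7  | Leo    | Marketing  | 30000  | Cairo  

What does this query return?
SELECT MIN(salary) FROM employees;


Salaries: 50000, 110000, 30000, 50000, 70000, 80000, 30000
MIN = 30000

30000


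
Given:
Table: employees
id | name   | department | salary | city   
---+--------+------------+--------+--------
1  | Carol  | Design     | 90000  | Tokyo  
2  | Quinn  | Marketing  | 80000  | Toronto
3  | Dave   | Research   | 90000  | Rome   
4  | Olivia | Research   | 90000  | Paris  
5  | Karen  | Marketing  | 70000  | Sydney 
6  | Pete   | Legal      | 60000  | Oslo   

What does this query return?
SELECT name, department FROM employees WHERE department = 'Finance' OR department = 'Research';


Filtering: department = 'Finance' OR 'Research'
Matching: 2 rows

2 rows:
Dave, Research
Olivia, Research


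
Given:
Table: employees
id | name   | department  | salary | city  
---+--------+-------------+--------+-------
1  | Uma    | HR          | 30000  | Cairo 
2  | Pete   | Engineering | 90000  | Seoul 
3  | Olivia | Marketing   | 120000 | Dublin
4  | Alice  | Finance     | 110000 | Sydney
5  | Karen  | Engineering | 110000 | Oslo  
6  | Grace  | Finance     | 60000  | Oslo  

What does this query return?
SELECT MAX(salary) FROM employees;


Salaries: 30000, 90000, 120000, 110000, 110000, 60000
MAX = 120000

120000


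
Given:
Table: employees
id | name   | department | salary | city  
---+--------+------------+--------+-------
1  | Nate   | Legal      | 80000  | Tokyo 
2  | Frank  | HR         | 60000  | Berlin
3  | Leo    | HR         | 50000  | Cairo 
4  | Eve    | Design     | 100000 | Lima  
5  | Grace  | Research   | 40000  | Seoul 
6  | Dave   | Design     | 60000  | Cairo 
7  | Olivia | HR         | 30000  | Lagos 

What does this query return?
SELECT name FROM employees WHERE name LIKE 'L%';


LIKE 'L%' matches names starting with 'L'
Matching: 1

1 rows:
Leo


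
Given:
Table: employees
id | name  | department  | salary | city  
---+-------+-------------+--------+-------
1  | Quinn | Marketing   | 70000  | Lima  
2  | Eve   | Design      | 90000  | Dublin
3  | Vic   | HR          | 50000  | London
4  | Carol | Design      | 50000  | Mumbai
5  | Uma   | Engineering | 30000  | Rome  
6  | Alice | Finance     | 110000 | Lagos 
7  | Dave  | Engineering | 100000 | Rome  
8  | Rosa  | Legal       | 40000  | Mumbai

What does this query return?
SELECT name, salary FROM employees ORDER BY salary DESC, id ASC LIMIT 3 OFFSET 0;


Sort by salary DESC (id ASC tiebreak), then skip 0 and take 3
Rows 1 through 3

3 rows:
Alice, 110000
Dave, 100000
Eve, 90000


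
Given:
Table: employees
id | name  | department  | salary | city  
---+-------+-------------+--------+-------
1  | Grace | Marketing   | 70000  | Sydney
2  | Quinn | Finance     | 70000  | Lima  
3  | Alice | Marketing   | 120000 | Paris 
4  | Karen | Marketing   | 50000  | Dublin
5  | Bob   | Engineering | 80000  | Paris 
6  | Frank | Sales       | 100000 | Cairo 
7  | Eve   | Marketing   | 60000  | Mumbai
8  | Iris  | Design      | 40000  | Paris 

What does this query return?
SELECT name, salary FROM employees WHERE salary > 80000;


Filtering: salary > 80000
Matching: 2 rows

2 rows:
Alice, 120000
Frank, 100000


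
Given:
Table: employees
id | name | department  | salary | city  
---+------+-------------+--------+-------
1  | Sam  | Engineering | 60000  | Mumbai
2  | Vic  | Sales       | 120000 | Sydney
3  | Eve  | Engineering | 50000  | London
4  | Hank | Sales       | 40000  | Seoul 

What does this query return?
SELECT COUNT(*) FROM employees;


COUNT(*) counts all rows

4


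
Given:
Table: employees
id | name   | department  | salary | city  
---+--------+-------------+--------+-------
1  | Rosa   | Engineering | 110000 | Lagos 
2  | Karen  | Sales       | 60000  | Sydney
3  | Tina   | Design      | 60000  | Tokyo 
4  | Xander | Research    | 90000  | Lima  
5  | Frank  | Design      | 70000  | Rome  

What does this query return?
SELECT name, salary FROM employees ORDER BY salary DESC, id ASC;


Sorting by salary DESC, then id ASC for ties

5 rows:
Rosa, 110000
Xander, 90000
Frank, 70000
Karen, 60000
Tina, 60000


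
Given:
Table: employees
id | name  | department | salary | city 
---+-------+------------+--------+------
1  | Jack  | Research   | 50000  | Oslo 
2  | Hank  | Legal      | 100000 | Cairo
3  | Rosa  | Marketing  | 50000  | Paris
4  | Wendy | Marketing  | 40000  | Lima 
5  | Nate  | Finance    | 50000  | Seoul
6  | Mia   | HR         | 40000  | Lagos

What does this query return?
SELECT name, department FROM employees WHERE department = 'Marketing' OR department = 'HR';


Filtering: department = 'Marketing' OR 'HR'
Matching: 3 rows

3 rows:
Rosa, Marketing
Wendy, Marketing
Mia, HR


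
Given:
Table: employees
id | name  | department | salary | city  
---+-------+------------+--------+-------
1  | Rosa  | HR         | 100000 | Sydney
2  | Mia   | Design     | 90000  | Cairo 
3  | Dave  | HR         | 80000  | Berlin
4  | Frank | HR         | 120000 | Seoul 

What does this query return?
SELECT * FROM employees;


SELECT * returns all 4 rows with all columns

4 rows:
1, Rosa, HR, 100000, Sydney
2, Mia, Design, 90000, Cairo
3, Dave, HR, 80000, Berlin
4, Frank, HR, 120000, Seoul


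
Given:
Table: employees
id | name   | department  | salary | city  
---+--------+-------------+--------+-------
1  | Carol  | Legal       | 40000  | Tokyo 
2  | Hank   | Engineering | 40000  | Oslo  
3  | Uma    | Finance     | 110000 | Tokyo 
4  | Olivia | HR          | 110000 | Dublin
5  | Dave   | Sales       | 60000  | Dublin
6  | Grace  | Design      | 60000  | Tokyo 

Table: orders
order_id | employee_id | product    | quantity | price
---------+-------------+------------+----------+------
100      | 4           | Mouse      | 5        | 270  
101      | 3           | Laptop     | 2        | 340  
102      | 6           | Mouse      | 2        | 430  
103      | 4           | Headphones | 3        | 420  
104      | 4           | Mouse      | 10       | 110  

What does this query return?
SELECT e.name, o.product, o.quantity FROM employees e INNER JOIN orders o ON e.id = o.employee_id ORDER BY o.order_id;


Joining employees.id = orders.employee_id:
  employee Olivia (id=4) -> order Mouse
  employee Uma (id=3) -> order Laptop
  employee Grace (id=6) -> order Mouse
  employee Olivia (id=4) -> order Headphones
  employee Olivia (id=4) -> order Mouse


5 rows:
Olivia, Mouse, 5
Uma, Laptop, 2
Grace, Mouse, 2
Olivia, Headphones, 3
Olivia, Mouse, 10


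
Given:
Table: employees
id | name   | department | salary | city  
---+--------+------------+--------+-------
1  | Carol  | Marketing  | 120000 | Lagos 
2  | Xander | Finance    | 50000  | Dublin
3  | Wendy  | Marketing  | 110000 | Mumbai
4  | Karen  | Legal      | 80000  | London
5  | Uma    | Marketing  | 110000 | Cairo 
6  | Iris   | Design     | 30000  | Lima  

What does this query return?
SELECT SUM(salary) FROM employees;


SUM(salary) = 120000 + 50000 + 110000 + 80000 + 110000 + 30000 = 500000

500000


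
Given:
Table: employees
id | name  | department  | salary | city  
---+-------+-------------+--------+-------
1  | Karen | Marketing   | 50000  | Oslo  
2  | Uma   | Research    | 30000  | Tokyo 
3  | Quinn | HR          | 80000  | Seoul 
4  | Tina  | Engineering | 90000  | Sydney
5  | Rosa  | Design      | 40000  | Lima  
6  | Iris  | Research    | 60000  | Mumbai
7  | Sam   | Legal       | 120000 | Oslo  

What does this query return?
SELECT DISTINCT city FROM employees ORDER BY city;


All 'city' values (row order): Oslo, Tokyo, Seoul, Sydney, Lima, Mumbai, Oslo
Removing duplicates leaves 6 unique value(s).

6 values:
Lima
Mumbai
Oslo
Seoul
Sydney
Tokyo


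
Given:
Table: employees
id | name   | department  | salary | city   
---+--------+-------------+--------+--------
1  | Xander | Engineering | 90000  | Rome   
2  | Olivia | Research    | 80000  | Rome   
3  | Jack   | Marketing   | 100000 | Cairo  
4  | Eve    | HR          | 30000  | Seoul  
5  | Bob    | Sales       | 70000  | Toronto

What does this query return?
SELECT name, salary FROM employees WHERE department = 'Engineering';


Filtering: department = 'Engineering'
Matching rows: 1

1 rows:
Xander, 90000


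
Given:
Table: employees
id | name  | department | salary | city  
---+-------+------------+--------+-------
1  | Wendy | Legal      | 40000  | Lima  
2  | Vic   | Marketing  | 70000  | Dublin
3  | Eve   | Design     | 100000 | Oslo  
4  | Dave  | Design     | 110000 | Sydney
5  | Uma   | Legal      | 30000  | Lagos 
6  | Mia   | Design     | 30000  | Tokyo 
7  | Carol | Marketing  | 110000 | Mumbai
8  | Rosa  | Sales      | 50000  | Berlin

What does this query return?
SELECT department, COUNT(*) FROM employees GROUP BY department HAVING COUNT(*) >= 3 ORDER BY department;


Groups with count >= 3:
  Design: 3 -> PASS
  Legal: 2 -> filtered out
  Marketing: 2 -> filtered out
  Sales: 1 -> filtered out


1 groups:
Design, 3


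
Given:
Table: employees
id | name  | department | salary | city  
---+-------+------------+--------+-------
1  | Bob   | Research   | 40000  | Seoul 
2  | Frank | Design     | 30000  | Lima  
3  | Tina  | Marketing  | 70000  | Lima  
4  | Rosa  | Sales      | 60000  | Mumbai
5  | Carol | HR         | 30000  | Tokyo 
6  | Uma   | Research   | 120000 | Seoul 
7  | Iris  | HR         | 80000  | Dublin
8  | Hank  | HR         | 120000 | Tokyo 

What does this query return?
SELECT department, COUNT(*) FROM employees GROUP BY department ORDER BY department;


Assigning each row to its department group:
  Bob -> Research
  Frank -> Design
  Tina -> Marketing
  Rosa -> Sales
  Carol -> HR
  Uma -> Research
  Iris -> HR
  Hank -> HR


5 groups:
Design, 1
HR, 3
Marketing, 1
Research, 2
Sales, 1


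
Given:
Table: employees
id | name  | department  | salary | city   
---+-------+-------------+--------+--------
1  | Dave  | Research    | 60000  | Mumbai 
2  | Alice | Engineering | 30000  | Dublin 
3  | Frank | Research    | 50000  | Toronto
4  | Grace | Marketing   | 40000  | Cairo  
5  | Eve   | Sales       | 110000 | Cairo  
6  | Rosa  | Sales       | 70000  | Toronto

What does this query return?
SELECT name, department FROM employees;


Projecting columns: name, department

6 rows:
Dave, Research
Alice, Engineering
Frank, Research
Grace, Marketing
Eve, Sales
Rosa, Sales


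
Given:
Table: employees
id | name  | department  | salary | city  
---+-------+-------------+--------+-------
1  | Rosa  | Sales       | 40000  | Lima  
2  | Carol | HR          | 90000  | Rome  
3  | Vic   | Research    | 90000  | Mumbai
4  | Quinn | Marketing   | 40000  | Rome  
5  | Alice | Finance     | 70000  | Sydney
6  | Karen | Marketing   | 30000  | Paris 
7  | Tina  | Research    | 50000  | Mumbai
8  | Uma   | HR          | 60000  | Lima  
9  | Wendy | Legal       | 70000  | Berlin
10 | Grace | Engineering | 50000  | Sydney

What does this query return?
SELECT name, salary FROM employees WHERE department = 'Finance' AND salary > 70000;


Filtering: department = 'Finance' AND salary > 70000
Matching: 0 rows

Empty result set (0 rows)


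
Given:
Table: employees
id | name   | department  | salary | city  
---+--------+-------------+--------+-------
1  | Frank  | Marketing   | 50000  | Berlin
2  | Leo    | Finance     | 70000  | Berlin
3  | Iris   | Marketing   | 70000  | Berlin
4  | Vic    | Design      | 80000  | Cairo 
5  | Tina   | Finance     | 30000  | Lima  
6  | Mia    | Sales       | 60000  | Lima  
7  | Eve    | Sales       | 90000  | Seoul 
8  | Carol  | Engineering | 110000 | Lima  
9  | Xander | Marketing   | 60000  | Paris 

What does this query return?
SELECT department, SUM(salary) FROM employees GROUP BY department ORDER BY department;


Summing salary within each department:
  Design: 80000 = 80000
  Engineering: 110000 = 110000
  Finance: 70000 + 30000 = 100000
  Marketing: 50000 + 70000 + 60000 = 180000
  Sales: 60000 + 90000 = 150000


5 groups:
Design, 80000
Engineering, 110000
Finance, 100000
Marketing, 180000
Sales, 150000


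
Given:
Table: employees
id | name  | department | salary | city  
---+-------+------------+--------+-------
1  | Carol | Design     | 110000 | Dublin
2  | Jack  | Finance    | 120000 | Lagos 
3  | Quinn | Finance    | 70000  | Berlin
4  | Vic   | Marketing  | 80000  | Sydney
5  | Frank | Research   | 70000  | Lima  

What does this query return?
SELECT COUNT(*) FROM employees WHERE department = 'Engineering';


Counting rows where department = 'Engineering'


0


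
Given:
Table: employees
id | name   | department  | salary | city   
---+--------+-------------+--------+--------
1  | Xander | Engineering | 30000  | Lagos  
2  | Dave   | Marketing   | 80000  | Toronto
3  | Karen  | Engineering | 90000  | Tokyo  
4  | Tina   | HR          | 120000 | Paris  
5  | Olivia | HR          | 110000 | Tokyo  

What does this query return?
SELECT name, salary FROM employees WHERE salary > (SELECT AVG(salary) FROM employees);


Subquery: AVG(salary) = 86000.0
Filtering: salary > 86000.0
  Karen (90000) -> MATCH
  Tina (120000) -> MATCH
  Olivia (110000) -> MATCH


3 rows:
Karen, 90000
Tina, 120000
Olivia, 110000


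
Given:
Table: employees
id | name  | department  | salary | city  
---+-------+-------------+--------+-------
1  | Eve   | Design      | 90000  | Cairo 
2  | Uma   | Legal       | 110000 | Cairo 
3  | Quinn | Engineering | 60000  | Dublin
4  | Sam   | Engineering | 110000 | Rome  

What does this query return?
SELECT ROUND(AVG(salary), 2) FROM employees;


SUM(salary) = 370000
COUNT = 4
ROUND(AVG, 2) = ROUND(370000 / 4, 2) = 92500.0

92500.0


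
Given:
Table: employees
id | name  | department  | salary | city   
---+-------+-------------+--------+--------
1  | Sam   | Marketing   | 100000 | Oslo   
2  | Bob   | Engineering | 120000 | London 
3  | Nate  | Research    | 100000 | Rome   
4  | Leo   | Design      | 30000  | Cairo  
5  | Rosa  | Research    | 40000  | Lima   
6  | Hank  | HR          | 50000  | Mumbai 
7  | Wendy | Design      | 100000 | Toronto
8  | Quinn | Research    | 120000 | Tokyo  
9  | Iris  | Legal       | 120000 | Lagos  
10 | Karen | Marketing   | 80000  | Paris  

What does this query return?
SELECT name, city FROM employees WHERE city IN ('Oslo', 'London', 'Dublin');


Filtering: city IN ('Oslo', 'London', 'Dublin')
Matching: 2 rows

2 rows:
Sam, Oslo
Bob, London


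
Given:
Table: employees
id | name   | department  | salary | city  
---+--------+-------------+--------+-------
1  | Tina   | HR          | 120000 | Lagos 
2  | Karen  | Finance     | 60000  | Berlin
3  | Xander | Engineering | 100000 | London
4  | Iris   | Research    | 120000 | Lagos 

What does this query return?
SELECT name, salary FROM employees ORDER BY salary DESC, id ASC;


Sorting by salary DESC, then id ASC for ties

4 rows:
Tina, 120000
Iris, 120000
Xander, 100000
Karen, 60000


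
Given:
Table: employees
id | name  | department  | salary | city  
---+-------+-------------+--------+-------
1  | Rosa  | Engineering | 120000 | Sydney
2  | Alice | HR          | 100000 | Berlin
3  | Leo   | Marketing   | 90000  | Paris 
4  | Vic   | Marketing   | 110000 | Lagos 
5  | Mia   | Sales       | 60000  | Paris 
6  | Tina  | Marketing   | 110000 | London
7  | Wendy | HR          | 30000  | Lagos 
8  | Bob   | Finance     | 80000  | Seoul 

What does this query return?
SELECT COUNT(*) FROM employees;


COUNT(*) counts all rows

8


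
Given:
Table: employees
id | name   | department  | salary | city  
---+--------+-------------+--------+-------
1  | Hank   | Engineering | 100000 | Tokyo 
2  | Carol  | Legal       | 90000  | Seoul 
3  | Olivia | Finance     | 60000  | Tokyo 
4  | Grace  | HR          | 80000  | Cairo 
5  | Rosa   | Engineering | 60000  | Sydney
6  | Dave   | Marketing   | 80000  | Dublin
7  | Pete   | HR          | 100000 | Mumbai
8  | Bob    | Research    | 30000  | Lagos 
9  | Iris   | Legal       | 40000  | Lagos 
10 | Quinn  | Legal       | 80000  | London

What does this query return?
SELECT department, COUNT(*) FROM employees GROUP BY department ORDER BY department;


Assigning each row to its department group:
  Hank -> Engineering
  Carol -> Legal
  Olivia -> Finance
  Grace -> HR
  Rosa -> Engineering
  Dave -> Marketing
  Pete -> HR
  Bob -> Research
  Iris -> Legal
  Quinn -> Legal


6 groups:
Engineering, 2
Finance, 1
HR, 2
Legal, 3
Marketing, 1
Research, 1


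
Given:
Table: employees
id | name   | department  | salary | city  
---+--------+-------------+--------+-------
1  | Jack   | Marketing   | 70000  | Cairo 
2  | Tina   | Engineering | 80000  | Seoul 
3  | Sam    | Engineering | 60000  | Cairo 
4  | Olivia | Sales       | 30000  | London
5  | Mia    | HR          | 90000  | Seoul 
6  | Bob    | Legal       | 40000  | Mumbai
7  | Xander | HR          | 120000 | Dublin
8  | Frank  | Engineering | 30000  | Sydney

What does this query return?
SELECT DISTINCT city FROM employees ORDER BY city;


All 'city' values (row order): Cairo, Seoul, Cairo, London, Seoul, Mumbai, Dublin, Sydney
Removing duplicates leaves 6 unique value(s).

6 values:
Cairo
Dublin
London
Mumbai
Seoul
Sydney
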